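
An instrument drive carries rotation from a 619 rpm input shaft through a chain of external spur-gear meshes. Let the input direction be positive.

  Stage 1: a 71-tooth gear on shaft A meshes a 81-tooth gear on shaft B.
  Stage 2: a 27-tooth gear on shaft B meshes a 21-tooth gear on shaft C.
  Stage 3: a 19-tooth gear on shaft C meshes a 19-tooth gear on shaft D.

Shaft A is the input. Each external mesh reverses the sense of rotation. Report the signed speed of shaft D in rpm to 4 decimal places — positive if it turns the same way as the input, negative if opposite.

Stage 1 [71T→81T]: ω = 619.0000×71/81 = 542.5802 rpm, dir flips to −; running = −542.5802
Stage 2 [27T→21T]: ω = 542.5802×27/21 = 697.6032 rpm, dir flips to +; running = +697.6032
Stage 3 [19T→19T]: ω = 697.6032×19/19 = 697.6032 rpm, dir flips to −; running = −697.6032

-697.6032 rpm (opposite to input, |ω| = 697.6032 rpm)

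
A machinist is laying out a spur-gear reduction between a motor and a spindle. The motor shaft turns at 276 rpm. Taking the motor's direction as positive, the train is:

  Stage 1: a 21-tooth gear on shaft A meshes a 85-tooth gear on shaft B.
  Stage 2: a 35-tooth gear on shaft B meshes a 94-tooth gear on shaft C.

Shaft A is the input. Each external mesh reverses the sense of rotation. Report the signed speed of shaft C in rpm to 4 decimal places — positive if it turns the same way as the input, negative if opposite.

Stage 1 [21T→85T]: ω = 276.0000×21/85 = 68.1882 rpm, dir flips to −; running = −68.1882
Stage 2 [35T→94T]: ω = 68.1882×35/94 = 25.3892 rpm, dir flips to +; running = +25.3892

+25.3892 rpm (same as input, |ω| = 25.3892 rpm)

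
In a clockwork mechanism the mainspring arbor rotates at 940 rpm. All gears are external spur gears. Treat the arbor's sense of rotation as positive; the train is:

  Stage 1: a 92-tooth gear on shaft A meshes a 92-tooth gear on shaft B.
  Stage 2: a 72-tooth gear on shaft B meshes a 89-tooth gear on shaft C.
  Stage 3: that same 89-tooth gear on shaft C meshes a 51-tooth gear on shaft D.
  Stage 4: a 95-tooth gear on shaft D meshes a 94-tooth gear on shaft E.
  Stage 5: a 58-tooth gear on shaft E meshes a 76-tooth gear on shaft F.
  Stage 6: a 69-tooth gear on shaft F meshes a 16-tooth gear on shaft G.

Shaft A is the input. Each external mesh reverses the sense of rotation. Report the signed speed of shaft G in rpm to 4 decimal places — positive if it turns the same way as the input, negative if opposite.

Stage 1 [92T→92T]: ω = 940.0000×92/92 = 940.0000 rpm, dir flips to −; running = −940.0000
Stage 2 [72T→89T]: ω = 940.0000×72/89 = 760.4494 rpm, dir flips to +; running = +760.4494
Stage 3 [89T→51T]: ω = 760.4494×89/51 = 1327.0588 rpm, dir flips to −; running = −1327.0588
Stage 4 [95T→94T]: ω = 1327.0588×95/94 = 1341.1765 rpm, dir flips to +; running = +1341.1765
Stage 5 [58T→76T]: ω = 1341.1765×58/76 = 1023.5294 rpm, dir flips to −; running = −1023.5294
Stage 6 [69T→16T]: ω = 1023.5294×69/16 = 4413.9706 rpm, dir flips to +; running = +4413.9706

+4413.9706 rpm (same as input, |ω| = 4413.9706 rpm)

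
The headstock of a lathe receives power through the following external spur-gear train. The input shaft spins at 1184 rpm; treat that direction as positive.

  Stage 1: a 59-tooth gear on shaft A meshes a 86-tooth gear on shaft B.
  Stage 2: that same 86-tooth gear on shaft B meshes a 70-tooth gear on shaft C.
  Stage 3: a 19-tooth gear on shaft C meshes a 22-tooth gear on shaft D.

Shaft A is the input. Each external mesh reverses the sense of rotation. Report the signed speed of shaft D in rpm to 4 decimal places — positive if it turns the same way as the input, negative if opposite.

-861.8597 rpm (opposite to input, |ω| = 861.8597 rpm)

Stage 1 [59T→86T]: ω = 1184.0000×59/86 = 812.2791 rpm, dir flips to −; running = −812.2791
Stage 2 [86T→70T]: ω = 812.2791×86/70 = 997.9429 rpm, dir flips to +; running = +997.9429
Stage 3 [19T→22T]: ω = 997.9429×19/22 = 861.8597 rpm, dir flips to −; running = −861.8597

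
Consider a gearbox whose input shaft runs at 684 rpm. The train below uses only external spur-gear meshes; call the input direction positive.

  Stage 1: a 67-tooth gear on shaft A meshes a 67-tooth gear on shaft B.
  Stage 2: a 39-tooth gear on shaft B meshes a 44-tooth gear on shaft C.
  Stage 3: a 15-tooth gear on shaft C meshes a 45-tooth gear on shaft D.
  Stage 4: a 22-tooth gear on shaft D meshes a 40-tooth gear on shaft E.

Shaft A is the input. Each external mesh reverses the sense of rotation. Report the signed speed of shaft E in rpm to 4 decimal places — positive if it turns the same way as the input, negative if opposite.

+111.1500 rpm (same as input, |ω| = 111.1500 rpm)

Stage 1 [67T→67T]: ω = 684.0000×67/67 = 684.0000 rpm, dir flips to −; running = −684.0000
Stage 2 [39T→44T]: ω = 684.0000×39/44 = 606.2727 rpm, dir flips to +; running = +606.2727
Stage 3 [15T→45T]: ω = 606.2727×15/45 = 202.0909 rpm, dir flips to −; running = −202.0909
Stage 4 [22T→40T]: ω = 202.0909×22/40 = 111.1500 rpm, dir flips to +; running = +111.1500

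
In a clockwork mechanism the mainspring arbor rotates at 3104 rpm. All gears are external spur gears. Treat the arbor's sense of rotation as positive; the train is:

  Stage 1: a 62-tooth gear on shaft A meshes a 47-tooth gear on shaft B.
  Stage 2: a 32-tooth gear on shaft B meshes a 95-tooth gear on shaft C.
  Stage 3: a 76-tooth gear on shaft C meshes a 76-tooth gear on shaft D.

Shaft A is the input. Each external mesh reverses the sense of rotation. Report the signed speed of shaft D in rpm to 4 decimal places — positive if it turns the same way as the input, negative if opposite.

Stage 1 [62T→47T]: ω = 3104.0000×62/47 = 4094.6383 rpm, dir flips to −; running = −4094.6383
Stage 2 [32T→95T]: ω = 4094.6383×32/95 = 1379.2466 rpm, dir flips to +; running = +1379.2466
Stage 3 [76T→76T]: ω = 1379.2466×76/76 = 1379.2466 rpm, dir flips to −; running = −1379.2466

-1379.2466 rpm (opposite to input, |ω| = 1379.2466 rpm)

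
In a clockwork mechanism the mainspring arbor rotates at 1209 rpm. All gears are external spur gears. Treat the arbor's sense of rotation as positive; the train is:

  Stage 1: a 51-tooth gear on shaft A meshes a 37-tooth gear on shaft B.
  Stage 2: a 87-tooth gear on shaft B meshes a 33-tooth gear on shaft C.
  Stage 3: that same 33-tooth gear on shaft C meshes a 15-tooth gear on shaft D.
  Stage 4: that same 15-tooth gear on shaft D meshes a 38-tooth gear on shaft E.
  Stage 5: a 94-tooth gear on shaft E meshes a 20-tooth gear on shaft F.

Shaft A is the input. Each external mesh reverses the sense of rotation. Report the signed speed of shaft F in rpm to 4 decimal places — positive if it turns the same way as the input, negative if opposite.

Stage 1 [51T→37T]: ω = 1209.0000×51/37 = 1666.4595 rpm, dir flips to −; running = −1666.4595
Stage 2 [87T→33T]: ω = 1666.4595×87/33 = 4393.3931 rpm, dir flips to +; running = +4393.3931
Stage 3 [33T→15T]: ω = 4393.3931×33/15 = 9665.4649 rpm, dir flips to −; running = −9665.4649
Stage 4 [15T→38T]: ω = 9665.4649×15/38 = 3815.3151 rpm, dir flips to +; running = +3815.3151
Stage 5 [94T→20T]: ω = 3815.3151×94/20 = 17931.9809 rpm, dir flips to −; running = −17931.9809

-17931.9809 rpm (opposite to input, |ω| = 17931.9809 rpm)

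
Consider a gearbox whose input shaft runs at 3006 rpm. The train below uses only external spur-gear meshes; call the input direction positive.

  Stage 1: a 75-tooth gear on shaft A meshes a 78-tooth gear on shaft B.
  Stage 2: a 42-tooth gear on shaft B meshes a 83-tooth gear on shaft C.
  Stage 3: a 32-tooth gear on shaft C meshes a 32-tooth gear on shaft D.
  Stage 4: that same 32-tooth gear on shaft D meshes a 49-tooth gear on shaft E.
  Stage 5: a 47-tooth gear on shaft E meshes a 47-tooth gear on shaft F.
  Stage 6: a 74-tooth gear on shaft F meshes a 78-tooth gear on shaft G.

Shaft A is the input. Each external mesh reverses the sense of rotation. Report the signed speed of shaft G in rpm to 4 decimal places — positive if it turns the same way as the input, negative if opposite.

Stage 1 [75T→78T]: ω = 3006.0000×75/78 = 2890.3846 rpm, dir flips to −; running = −2890.3846
Stage 2 [42T→83T]: ω = 2890.3846×42/83 = 1462.6043 rpm, dir flips to +; running = +1462.6043
Stage 3 [32T→32T]: ω = 1462.6043×32/32 = 1462.6043 rpm, dir flips to −; running = −1462.6043
Stage 4 [32T→49T]: ω = 1462.6043×32/49 = 955.1701 rpm, dir flips to +; running = +955.1701
Stage 5 [47T→47T]: ω = 955.1701×47/47 = 955.1701 rpm, dir flips to −; running = −955.1701
Stage 6 [74T→78T]: ω = 955.1701×74/78 = 906.1870 rpm, dir flips to +; running = +906.1870

+906.1870 rpm (same as input, |ω| = 906.1870 rpm)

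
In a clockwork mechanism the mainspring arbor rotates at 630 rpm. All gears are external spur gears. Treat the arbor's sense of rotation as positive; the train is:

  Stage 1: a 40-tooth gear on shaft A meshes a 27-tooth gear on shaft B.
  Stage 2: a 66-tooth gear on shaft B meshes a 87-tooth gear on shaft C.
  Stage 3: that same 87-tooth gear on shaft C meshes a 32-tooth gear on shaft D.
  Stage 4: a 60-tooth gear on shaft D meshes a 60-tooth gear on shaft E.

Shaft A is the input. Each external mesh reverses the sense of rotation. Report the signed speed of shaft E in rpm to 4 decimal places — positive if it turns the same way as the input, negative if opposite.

+1925.0000 rpm (same as input, |ω| = 1925.0000 rpm)

Stage 1 [40T→27T]: ω = 630.0000×40/27 = 933.3333 rpm, dir flips to −; running = −933.3333
Stage 2 [66T→87T]: ω = 933.3333×66/87 = 708.0460 rpm, dir flips to +; running = +708.0460
Stage 3 [87T→32T]: ω = 708.0460×87/32 = 1925.0000 rpm, dir flips to −; running = −1925.0000
Stage 4 [60T→60T]: ω = 1925.0000×60/60 = 1925.0000 rpm, dir flips to +; running = +1925.0000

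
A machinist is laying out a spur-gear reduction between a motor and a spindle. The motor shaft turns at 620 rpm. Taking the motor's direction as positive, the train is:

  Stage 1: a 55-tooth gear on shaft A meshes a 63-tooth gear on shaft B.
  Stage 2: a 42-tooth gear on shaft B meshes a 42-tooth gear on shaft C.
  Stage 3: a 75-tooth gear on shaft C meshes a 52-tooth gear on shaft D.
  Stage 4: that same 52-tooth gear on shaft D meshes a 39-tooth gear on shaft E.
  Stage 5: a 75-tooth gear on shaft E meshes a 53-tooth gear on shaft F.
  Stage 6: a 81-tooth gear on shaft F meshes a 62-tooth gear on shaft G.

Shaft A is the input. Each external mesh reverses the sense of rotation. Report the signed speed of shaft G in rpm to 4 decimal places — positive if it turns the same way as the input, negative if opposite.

Stage 1 [55T→63T]: ω = 620.0000×55/63 = 541.2698 rpm, dir flips to −; running = −541.2698
Stage 2 [42T→42T]: ω = 541.2698×42/42 = 541.2698 rpm, dir flips to +; running = +541.2698
Stage 3 [75T→52T]: ω = 541.2698×75/52 = 780.6777 rpm, dir flips to −; running = −780.6777
Stage 4 [52T→39T]: ω = 780.6777×52/39 = 1040.9035 rpm, dir flips to +; running = +1040.9035
Stage 5 [75T→53T]: ω = 1040.9035×75/53 = 1472.9767 rpm, dir flips to −; running = −1472.9767
Stage 6 [81T→62T]: ω = 1472.9767×81/62 = 1924.3728 rpm, dir flips to +; running = +1924.3728

+1924.3728 rpm (same as input, |ω| = 1924.3728 rpm)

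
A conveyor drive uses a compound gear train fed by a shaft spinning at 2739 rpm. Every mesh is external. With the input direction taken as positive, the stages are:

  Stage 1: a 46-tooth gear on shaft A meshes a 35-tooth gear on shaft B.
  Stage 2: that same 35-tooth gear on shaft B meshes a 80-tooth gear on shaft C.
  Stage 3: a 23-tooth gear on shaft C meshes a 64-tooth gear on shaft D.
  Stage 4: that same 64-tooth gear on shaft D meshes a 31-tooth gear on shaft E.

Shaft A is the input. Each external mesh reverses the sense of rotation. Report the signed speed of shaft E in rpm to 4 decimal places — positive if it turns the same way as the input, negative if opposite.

Stage 1 [46T→35T]: ω = 2739.0000×46/35 = 3599.8286 rpm, dir flips to −; running = −3599.8286
Stage 2 [35T→80T]: ω = 3599.8286×35/80 = 1574.9250 rpm, dir flips to +; running = +1574.9250
Stage 3 [23T→64T]: ω = 1574.9250×23/64 = 565.9887 rpm, dir flips to −; running = −565.9887
Stage 4 [64T→31T]: ω = 565.9887×64/31 = 1168.4927 rpm, dir flips to +; running = +1168.4927

+1168.4927 rpm (same as input, |ω| = 1168.4927 rpm)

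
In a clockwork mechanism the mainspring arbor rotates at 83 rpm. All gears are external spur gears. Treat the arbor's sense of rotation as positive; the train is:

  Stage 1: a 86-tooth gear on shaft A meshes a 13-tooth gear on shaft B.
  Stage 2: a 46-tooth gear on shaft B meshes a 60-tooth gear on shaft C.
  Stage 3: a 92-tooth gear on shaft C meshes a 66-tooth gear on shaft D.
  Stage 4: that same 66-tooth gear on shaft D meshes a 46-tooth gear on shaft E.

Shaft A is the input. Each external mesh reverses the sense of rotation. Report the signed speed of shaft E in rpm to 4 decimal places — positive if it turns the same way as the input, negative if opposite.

+841.9179 rpm (same as input, |ω| = 841.9179 rpm)

Stage 1 [86T→13T]: ω = 83.0000×86/13 = 549.0769 rpm, dir flips to −; running = −549.0769
Stage 2 [46T→60T]: ω = 549.0769×46/60 = 420.9590 rpm, dir flips to +; running = +420.9590
Stage 3 [92T→66T]: ω = 420.9590×92/66 = 586.7913 rpm, dir flips to −; running = −586.7913
Stage 4 [66T→46T]: ω = 586.7913×66/46 = 841.9179 rpm, dir flips to +; running = +841.9179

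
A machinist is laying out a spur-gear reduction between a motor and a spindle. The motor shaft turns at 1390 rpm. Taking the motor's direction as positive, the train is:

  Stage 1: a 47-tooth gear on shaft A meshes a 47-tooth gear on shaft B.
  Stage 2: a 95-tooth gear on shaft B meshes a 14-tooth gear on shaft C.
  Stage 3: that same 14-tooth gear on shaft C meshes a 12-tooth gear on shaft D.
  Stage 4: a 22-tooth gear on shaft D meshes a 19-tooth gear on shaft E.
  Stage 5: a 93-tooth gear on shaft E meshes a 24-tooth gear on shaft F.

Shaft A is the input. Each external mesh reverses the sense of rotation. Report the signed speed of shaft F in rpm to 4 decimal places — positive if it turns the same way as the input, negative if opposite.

Stage 1 [47T→47T]: ω = 1390.0000×47/47 = 1390.0000 rpm, dir flips to −; running = −1390.0000
Stage 2 [95T→14T]: ω = 1390.0000×95/14 = 9432.1429 rpm, dir flips to +; running = +9432.1429
Stage 3 [14T→12T]: ω = 9432.1429×14/12 = 11004.1667 rpm, dir flips to −; running = −11004.1667
Stage 4 [22T→19T]: ω = 11004.1667×22/19 = 12741.6667 rpm, dir flips to +; running = +12741.6667
Stage 5 [93T→24T]: ω = 12741.6667×93/24 = 49373.9583 rpm, dir flips to −; running = −49373.9583

-49373.9583 rpm (opposite to input, |ω| = 49373.9583 rpm)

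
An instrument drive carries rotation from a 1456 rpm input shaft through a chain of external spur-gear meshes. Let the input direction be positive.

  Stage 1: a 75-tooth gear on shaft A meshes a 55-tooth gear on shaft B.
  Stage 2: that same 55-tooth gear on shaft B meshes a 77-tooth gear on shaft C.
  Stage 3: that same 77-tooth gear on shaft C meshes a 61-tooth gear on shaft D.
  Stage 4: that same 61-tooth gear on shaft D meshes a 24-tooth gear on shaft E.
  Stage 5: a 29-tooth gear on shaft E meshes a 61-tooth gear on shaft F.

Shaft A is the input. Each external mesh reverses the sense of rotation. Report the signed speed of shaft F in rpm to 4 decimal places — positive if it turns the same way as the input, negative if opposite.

Stage 1 [75T→55T]: ω = 1456.0000×75/55 = 1985.4545 rpm, dir flips to −; running = −1985.4545
Stage 2 [55T→77T]: ω = 1985.4545×55/77 = 1418.1818 rpm, dir flips to +; running = +1418.1818
Stage 3 [77T→61T]: ω = 1418.1818×77/61 = 1790.1639 rpm, dir flips to −; running = −1790.1639
Stage 4 [61T→24T]: ω = 1790.1639×61/24 = 4550.0000 rpm, dir flips to +; running = +4550.0000
Stage 5 [29T→61T]: ω = 4550.0000×29/61 = 2163.1148 rpm, dir flips to −; running = −2163.1148

-2163.1148 rpm (opposite to input, |ω| = 2163.1148 rpm)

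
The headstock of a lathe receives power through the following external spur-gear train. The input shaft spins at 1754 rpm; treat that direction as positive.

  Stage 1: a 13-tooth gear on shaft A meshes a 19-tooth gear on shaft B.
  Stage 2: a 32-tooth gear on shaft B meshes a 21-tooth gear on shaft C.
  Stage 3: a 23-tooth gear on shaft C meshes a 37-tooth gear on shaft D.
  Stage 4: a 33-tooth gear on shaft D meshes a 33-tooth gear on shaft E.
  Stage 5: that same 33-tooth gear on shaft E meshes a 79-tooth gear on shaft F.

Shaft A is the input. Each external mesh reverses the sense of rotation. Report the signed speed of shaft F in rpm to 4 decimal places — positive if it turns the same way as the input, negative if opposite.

Stage 1 [13T→19T]: ω = 1754.0000×13/19 = 1200.1053 rpm, dir flips to −; running = −1200.1053
Stage 2 [32T→21T]: ω = 1200.1053×32/21 = 1828.7318 rpm, dir flips to +; running = +1828.7318
Stage 3 [23T→37T]: ω = 1828.7318×23/37 = 1136.7792 rpm, dir flips to −; running = −1136.7792
Stage 4 [33T→33T]: ω = 1136.7792×33/33 = 1136.7792 rpm, dir flips to +; running = +1136.7792
Stage 5 [33T→79T]: ω = 1136.7792×33/79 = 474.8572 rpm, dir flips to −; running = −474.8572

-474.8572 rpm (opposite to input, |ω| = 474.8572 rpm)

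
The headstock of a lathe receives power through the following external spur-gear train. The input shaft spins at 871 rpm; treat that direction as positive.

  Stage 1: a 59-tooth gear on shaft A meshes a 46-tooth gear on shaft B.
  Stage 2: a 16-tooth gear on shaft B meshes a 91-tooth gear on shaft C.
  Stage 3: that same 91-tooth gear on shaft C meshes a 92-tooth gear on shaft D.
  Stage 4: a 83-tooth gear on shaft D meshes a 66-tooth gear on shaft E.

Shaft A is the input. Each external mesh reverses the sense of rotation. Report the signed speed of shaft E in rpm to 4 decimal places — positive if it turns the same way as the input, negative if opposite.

+244.3310 rpm (same as input, |ω| = 244.3310 rpm)

Stage 1 [59T→46T]: ω = 871.0000×59/46 = 1117.1522 rpm, dir flips to −; running = −1117.1522
Stage 2 [16T→91T]: ω = 1117.1522×16/91 = 196.4224 rpm, dir flips to +; running = +196.4224
Stage 3 [91T→92T]: ω = 196.4224×91/92 = 194.2873 rpm, dir flips to −; running = −194.2873
Stage 4 [83T→66T]: ω = 194.2873×83/66 = 244.3310 rpm, dir flips to +; running = +244.3310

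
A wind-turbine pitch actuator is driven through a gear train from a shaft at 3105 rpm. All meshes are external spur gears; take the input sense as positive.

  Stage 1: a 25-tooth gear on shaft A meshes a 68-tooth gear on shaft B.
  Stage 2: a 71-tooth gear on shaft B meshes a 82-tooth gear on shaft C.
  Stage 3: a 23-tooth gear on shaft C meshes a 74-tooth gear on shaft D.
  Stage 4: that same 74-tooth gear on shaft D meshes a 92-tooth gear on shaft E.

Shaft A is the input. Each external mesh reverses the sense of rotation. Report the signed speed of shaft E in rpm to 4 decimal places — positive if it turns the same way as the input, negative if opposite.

+247.1025 rpm (same as input, |ω| = 247.1025 rpm)

Stage 1 [25T→68T]: ω = 3105.0000×25/68 = 1141.5441 rpm, dir flips to −; running = −1141.5441
Stage 2 [71T→82T]: ω = 1141.5441×71/82 = 988.4102 rpm, dir flips to +; running = +988.4102
Stage 3 [23T→74T]: ω = 988.4102×23/74 = 307.2086 rpm, dir flips to −; running = −307.2086
Stage 4 [74T→92T]: ω = 307.2086×74/92 = 247.1025 rpm, dir flips to +; running = +247.1025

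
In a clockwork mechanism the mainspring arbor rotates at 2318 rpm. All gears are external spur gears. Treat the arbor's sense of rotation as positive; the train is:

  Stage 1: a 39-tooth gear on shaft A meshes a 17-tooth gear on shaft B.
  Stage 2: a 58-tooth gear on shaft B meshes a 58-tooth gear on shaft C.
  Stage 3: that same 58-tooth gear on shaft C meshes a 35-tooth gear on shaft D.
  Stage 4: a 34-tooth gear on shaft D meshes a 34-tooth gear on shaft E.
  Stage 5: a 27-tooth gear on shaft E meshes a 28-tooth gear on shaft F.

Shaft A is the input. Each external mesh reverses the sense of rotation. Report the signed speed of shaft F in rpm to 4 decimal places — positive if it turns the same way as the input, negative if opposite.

Stage 1 [39T→17T]: ω = 2318.0000×39/17 = 5317.7647 rpm, dir flips to −; running = −5317.7647
Stage 2 [58T→58T]: ω = 5317.7647×58/58 = 5317.7647 rpm, dir flips to +; running = +5317.7647
Stage 3 [58T→35T]: ω = 5317.7647×58/35 = 8812.2958 rpm, dir flips to −; running = −8812.2958
Stage 4 [34T→34T]: ω = 8812.2958×34/34 = 8812.2958 rpm, dir flips to +; running = +8812.2958
Stage 5 [27T→28T]: ω = 8812.2958×27/28 = 8497.5709 rpm, dir flips to −; running = −8497.5709

-8497.5709 rpm (opposite to input, |ω| = 8497.5709 rpm)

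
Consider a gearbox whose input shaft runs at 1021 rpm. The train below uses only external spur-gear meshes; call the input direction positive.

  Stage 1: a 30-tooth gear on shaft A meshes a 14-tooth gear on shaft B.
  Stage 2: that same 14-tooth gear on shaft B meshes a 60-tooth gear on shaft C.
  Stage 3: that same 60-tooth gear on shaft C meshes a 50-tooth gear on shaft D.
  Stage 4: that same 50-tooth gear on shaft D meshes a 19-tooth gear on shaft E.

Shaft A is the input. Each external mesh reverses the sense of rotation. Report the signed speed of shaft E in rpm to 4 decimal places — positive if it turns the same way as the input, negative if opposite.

Stage 1 [30T→14T]: ω = 1021.0000×30/14 = 2187.8571 rpm, dir flips to −; running = −2187.8571
Stage 2 [14T→60T]: ω = 2187.8571×14/60 = 510.5000 rpm, dir flips to +; running = +510.5000
Stage 3 [60T→50T]: ω = 510.5000×60/50 = 612.6000 rpm, dir flips to −; running = −612.6000
Stage 4 [50T→19T]: ω = 612.6000×50/19 = 1612.1053 rpm, dir flips to +; running = +1612.1053

+1612.1053 rpm (same as input, |ω| = 1612.1053 rpm)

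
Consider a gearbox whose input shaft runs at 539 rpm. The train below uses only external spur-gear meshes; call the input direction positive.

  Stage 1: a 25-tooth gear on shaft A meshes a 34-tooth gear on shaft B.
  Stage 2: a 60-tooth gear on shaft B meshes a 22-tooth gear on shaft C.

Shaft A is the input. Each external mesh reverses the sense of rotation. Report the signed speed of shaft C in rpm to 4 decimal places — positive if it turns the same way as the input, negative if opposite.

Stage 1 [25T→34T]: ω = 539.0000×25/34 = 396.3235 rpm, dir flips to −; running = −396.3235
Stage 2 [60T→22T]: ω = 396.3235×60/22 = 1080.8824 rpm, dir flips to +; running = +1080.8824

+1080.8824 rpm (same as input, |ω| = 1080.8824 rpm)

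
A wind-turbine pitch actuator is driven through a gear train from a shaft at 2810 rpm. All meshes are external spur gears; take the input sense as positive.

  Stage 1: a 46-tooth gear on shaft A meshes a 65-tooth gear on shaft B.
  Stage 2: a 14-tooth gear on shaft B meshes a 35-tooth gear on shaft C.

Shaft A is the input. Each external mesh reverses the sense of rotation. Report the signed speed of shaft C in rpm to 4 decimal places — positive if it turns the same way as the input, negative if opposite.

+795.4462 rpm (same as input, |ω| = 795.4462 rpm)

Stage 1 [46T→65T]: ω = 2810.0000×46/65 = 1988.6154 rpm, dir flips to −; running = −1988.6154
Stage 2 [14T→35T]: ω = 1988.6154×14/35 = 795.4462 rpm, dir flips to +; running = +795.4462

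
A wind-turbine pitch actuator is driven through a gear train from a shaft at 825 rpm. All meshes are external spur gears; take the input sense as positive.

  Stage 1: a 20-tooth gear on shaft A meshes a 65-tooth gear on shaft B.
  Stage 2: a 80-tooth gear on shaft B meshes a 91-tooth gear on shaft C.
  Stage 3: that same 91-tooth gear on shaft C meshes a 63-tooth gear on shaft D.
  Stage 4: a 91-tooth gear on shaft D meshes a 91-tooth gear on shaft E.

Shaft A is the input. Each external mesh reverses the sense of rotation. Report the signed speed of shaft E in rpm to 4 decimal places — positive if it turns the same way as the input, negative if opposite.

Stage 1 [20T→65T]: ω = 825.0000×20/65 = 253.8462 rpm, dir flips to −; running = −253.8462
Stage 2 [80T→91T]: ω = 253.8462×80/91 = 223.1615 rpm, dir flips to +; running = +223.1615
Stage 3 [91T→63T]: ω = 223.1615×91/63 = 322.3443 rpm, dir flips to −; running = −322.3443
Stage 4 [91T→91T]: ω = 322.3443×91/91 = 322.3443 rpm, dir flips to +; running = +322.3443

+322.3443 rpm (same as input, |ω| = 322.3443 rpm)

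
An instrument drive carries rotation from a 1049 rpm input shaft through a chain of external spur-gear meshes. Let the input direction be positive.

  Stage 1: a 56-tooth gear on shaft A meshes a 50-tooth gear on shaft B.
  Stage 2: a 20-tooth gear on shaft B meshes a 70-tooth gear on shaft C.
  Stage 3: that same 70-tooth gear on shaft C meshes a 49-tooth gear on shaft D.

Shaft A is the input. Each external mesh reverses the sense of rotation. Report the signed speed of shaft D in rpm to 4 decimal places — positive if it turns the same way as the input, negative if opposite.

-479.5429 rpm (opposite to input, |ω| = 479.5429 rpm)

Stage 1 [56T→50T]: ω = 1049.0000×56/50 = 1174.8800 rpm, dir flips to −; running = −1174.8800
Stage 2 [20T→70T]: ω = 1174.8800×20/70 = 335.6800 rpm, dir flips to +; running = +335.6800
Stage 3 [70T→49T]: ω = 335.6800×70/49 = 479.5429 rpm, dir flips to −; running = −479.5429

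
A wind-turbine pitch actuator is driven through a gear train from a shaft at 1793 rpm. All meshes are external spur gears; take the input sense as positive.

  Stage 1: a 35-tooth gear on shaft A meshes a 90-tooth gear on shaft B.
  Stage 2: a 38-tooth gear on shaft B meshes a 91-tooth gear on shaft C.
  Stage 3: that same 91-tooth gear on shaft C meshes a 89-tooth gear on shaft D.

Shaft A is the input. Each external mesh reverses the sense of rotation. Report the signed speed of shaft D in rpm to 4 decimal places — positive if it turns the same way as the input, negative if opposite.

Stage 1 [35T→90T]: ω = 1793.0000×35/90 = 697.2778 rpm, dir flips to −; running = −697.2778
Stage 2 [38T→91T]: ω = 697.2778×38/91 = 291.1709 rpm, dir flips to +; running = +291.1709
Stage 3 [91T→89T]: ω = 291.1709×91/89 = 297.7141 rpm, dir flips to −; running = −297.7141

-297.7141 rpm (opposite to input, |ω| = 297.7141 rpm)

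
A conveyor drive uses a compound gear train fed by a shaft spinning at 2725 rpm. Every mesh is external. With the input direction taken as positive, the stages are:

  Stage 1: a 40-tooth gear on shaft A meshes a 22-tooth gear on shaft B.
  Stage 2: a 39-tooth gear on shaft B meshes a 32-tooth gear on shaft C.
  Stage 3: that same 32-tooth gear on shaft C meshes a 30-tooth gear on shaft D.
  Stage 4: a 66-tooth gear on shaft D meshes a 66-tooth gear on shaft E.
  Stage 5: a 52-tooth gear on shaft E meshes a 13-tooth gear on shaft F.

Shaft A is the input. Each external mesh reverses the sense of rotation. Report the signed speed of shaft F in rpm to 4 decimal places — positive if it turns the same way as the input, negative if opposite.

Stage 1 [40T→22T]: ω = 2725.0000×40/22 = 4954.5455 rpm, dir flips to −; running = −4954.5455
Stage 2 [39T→32T]: ω = 4954.5455×39/32 = 6038.3523 rpm, dir flips to +; running = +6038.3523
Stage 3 [32T→30T]: ω = 6038.3523×32/30 = 6440.9091 rpm, dir flips to −; running = −6440.9091
Stage 4 [66T→66T]: ω = 6440.9091×66/66 = 6440.9091 rpm, dir flips to +; running = +6440.9091
Stage 5 [52T→13T]: ω = 6440.9091×52/13 = 25763.6364 rpm, dir flips to −; running = −25763.6364

-25763.6364 rpm (opposite to input, |ω| = 25763.6364 rpm)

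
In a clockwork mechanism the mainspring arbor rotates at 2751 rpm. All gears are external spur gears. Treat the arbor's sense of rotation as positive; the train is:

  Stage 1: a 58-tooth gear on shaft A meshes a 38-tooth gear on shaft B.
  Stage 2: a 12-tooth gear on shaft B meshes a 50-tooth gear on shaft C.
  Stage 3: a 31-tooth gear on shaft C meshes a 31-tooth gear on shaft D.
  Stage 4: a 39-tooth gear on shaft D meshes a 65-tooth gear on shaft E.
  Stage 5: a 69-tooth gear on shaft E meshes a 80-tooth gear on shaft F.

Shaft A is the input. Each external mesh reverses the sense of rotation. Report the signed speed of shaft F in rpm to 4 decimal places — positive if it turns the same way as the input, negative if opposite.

Stage 1 [58T→38T]: ω = 2751.0000×58/38 = 4198.8947 rpm, dir flips to −; running = −4198.8947
Stage 2 [12T→50T]: ω = 4198.8947×12/50 = 1007.7347 rpm, dir flips to +; running = +1007.7347
Stage 3 [31T→31T]: ω = 1007.7347×31/31 = 1007.7347 rpm, dir flips to −; running = −1007.7347
Stage 4 [39T→65T]: ω = 1007.7347×39/65 = 604.6408 rpm, dir flips to +; running = +604.6408
Stage 5 [69T→80T]: ω = 604.6408×69/80 = 521.5027 rpm, dir flips to −; running = −521.5027

-521.5027 rpm (opposite to input, |ω| = 521.5027 rpm)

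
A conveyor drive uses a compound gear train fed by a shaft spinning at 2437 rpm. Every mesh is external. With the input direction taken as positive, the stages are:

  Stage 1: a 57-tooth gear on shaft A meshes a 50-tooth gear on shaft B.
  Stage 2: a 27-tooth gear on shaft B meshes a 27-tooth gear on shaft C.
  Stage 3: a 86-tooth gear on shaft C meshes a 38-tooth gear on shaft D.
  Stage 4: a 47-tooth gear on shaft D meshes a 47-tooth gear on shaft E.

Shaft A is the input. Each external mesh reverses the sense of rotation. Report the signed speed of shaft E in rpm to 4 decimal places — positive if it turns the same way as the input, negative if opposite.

Stage 1 [57T→50T]: ω = 2437.0000×57/50 = 2778.1800 rpm, dir flips to −; running = −2778.1800
Stage 2 [27T→27T]: ω = 2778.1800×27/27 = 2778.1800 rpm, dir flips to +; running = +2778.1800
Stage 3 [86T→38T]: ω = 2778.1800×86/38 = 6287.4600 rpm, dir flips to −; running = −6287.4600
Stage 4 [47T→47T]: ω = 6287.4600×47/47 = 6287.4600 rpm, dir flips to +; running = +6287.4600

+6287.4600 rpm (same as input, |ω| = 6287.4600 rpm)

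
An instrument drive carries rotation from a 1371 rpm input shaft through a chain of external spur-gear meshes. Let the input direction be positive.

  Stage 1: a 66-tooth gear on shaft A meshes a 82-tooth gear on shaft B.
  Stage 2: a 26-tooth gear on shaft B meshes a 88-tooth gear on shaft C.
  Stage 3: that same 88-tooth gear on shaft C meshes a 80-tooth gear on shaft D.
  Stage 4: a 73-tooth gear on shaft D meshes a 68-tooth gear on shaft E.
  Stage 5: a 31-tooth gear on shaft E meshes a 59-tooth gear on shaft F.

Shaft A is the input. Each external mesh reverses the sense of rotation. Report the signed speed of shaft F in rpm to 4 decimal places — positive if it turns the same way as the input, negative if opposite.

-202.2901 rpm (opposite to input, |ω| = 202.2901 rpm)

Stage 1 [66T→82T]: ω = 1371.0000×66/82 = 1103.4878 rpm, dir flips to −; running = −1103.4878
Stage 2 [26T→88T]: ω = 1103.4878×26/88 = 326.0305 rpm, dir flips to +; running = +326.0305
Stage 3 [88T→80T]: ω = 326.0305×88/80 = 358.6335 rpm, dir flips to −; running = −358.6335
Stage 4 [73T→68T]: ω = 358.6335×73/68 = 385.0036 rpm, dir flips to +; running = +385.0036
Stage 5 [31T→59T]: ω = 385.0036×31/59 = 202.2901 rpm, dir flips to −; running = −202.2901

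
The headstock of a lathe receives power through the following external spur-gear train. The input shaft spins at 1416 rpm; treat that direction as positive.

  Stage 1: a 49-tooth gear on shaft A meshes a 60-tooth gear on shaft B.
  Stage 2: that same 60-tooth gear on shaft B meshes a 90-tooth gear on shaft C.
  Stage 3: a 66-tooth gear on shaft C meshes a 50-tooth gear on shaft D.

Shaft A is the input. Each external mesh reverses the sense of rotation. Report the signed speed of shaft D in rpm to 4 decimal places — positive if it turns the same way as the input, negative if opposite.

-1017.6320 rpm (opposite to input, |ω| = 1017.6320 rpm)

Stage 1 [49T→60T]: ω = 1416.0000×49/60 = 1156.4000 rpm, dir flips to −; running = −1156.4000
Stage 2 [60T→90T]: ω = 1156.4000×60/90 = 770.9333 rpm, dir flips to +; running = +770.9333
Stage 3 [66T→50T]: ω = 770.9333×66/50 = 1017.6320 rpm, dir flips to −; running = −1017.6320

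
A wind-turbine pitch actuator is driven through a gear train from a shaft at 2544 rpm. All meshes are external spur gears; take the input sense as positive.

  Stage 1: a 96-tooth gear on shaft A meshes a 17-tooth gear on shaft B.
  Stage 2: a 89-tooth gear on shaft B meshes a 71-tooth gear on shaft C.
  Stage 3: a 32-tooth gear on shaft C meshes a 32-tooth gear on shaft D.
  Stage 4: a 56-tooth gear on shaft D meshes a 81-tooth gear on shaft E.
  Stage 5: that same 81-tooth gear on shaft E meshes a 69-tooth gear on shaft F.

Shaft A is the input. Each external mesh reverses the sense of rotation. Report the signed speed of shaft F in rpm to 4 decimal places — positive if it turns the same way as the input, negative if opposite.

Stage 1 [96T→17T]: ω = 2544.0000×96/17 = 14366.1176 rpm, dir flips to −; running = −14366.1176
Stage 2 [89T→71T]: ω = 14366.1176×89/71 = 18008.2320 rpm, dir flips to +; running = +18008.2320
Stage 3 [32T→32T]: ω = 18008.2320×32/32 = 18008.2320 rpm, dir flips to −; running = −18008.2320
Stage 4 [56T→81T]: ω = 18008.2320×56/81 = 12450.1357 rpm, dir flips to +; running = +12450.1357
Stage 5 [81T→69T]: ω = 12450.1357×81/69 = 14615.3767 rpm, dir flips to −; running = −14615.3767

-14615.3767 rpm (opposite to input, |ω| = 14615.3767 rpm)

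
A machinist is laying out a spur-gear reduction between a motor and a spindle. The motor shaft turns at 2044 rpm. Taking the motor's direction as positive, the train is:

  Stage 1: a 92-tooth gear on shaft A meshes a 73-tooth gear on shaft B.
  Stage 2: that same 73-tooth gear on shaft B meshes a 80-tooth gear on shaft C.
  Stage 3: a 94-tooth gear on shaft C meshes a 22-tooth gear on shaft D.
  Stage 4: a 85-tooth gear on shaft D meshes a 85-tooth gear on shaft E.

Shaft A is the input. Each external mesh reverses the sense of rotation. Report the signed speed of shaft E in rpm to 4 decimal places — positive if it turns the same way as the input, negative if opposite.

Stage 1 [92T→73T]: ω = 2044.0000×92/73 = 2576.0000 rpm, dir flips to −; running = −2576.0000
Stage 2 [73T→80T]: ω = 2576.0000×73/80 = 2350.6000 rpm, dir flips to +; running = +2350.6000
Stage 3 [94T→22T]: ω = 2350.6000×94/22 = 10043.4727 rpm, dir flips to −; running = −10043.4727
Stage 4 [85T→85T]: ω = 10043.4727×85/85 = 10043.4727 rpm, dir flips to +; running = +10043.4727

+10043.4727 rpm (same as input, |ω| = 10043.4727 rpm)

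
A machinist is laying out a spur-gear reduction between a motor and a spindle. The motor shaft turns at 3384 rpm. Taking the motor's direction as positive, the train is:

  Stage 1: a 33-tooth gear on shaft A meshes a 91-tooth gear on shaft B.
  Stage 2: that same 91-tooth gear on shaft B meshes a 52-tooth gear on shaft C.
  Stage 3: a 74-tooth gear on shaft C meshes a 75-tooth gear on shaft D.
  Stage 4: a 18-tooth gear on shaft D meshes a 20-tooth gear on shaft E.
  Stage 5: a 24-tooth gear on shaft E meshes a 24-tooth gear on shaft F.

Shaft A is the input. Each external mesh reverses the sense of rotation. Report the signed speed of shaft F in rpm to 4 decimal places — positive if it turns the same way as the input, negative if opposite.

-1907.0142 rpm (opposite to input, |ω| = 1907.0142 rpm)

Stage 1 [33T→91T]: ω = 3384.0000×33/91 = 1227.1648 rpm, dir flips to −; running = −1227.1648
Stage 2 [91T→52T]: ω = 1227.1648×91/52 = 2147.5385 rpm, dir flips to +; running = +2147.5385
Stage 3 [74T→75T]: ω = 2147.5385×74/75 = 2118.9046 rpm, dir flips to −; running = −2118.9046
Stage 4 [18T→20T]: ω = 2118.9046×18/20 = 1907.0142 rpm, dir flips to +; running = +1907.0142
Stage 5 [24T→24T]: ω = 1907.0142×24/24 = 1907.0142 rpm, dir flips to −; running = −1907.0142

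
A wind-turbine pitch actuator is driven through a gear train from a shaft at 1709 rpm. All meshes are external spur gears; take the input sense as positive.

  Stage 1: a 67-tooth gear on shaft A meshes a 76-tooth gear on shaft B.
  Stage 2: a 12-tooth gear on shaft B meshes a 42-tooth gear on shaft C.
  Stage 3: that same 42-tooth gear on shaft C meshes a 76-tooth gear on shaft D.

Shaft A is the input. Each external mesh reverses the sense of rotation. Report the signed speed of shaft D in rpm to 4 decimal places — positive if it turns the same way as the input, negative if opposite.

-237.8871 rpm (opposite to input, |ω| = 237.8871 rpm)

Stage 1 [67T→76T]: ω = 1709.0000×67/76 = 1506.6184 rpm, dir flips to −; running = −1506.6184
Stage 2 [12T→42T]: ω = 1506.6184×12/42 = 430.4624 rpm, dir flips to +; running = +430.4624
Stage 3 [42T→76T]: ω = 430.4624×42/76 = 237.8871 rpm, dir flips to −; running = −237.8871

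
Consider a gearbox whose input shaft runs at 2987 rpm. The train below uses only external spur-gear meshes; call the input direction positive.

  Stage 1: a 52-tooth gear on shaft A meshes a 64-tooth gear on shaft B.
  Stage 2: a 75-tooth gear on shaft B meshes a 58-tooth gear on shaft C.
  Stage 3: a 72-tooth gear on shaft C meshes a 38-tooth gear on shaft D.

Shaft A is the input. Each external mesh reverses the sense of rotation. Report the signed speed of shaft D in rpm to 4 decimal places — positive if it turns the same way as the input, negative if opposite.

-5946.2171 rpm (opposite to input, |ω| = 5946.2171 rpm)

Stage 1 [52T→64T]: ω = 2987.0000×52/64 = 2426.9375 rpm, dir flips to −; running = −2426.9375
Stage 2 [75T→58T]: ω = 2426.9375×75/58 = 3138.2812 rpm, dir flips to +; running = +3138.2812
Stage 3 [72T→38T]: ω = 3138.2812×72/38 = 5946.2171 rpm, dir flips to −; running = −5946.2171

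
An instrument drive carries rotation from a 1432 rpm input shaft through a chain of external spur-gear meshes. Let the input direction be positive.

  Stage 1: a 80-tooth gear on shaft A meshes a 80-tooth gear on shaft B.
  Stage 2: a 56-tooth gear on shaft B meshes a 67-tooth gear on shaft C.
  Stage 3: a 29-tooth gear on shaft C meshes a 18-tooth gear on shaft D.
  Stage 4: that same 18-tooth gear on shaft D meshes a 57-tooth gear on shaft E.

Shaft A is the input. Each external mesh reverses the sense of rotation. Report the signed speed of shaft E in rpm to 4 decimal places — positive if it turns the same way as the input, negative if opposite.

Stage 1 [80T→80T]: ω = 1432.0000×80/80 = 1432.0000 rpm, dir flips to −; running = −1432.0000
Stage 2 [56T→67T]: ω = 1432.0000×56/67 = 1196.8955 rpm, dir flips to +; running = +1196.8955
Stage 3 [29T→18T]: ω = 1196.8955×29/18 = 1928.3317 rpm, dir flips to −; running = −1928.3317
Stage 4 [18T→57T]: ω = 1928.3317×18/57 = 608.9468 rpm, dir flips to +; running = +608.9468

+608.9468 rpm (same as input, |ω| = 608.9468 rpm)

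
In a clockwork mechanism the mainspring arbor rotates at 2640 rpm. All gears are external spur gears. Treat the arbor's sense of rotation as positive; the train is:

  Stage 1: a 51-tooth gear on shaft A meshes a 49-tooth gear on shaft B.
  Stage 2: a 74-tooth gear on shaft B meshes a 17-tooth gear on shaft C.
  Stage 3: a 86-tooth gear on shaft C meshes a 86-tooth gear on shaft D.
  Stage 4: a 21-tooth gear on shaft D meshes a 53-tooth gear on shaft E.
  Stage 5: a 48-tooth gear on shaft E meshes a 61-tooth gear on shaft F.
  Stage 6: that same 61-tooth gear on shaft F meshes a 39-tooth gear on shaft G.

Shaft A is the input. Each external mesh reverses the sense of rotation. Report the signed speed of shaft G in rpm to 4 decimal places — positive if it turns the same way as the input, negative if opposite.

+5832.8509 rpm (same as input, |ω| = 5832.8509 rpm)

Stage 1 [51T→49T]: ω = 2640.0000×51/49 = 2747.7551 rpm, dir flips to −; running = −2747.7551
Stage 2 [74T→17T]: ω = 2747.7551×74/17 = 11960.8163 rpm, dir flips to +; running = +11960.8163
Stage 3 [86T→86T]: ω = 11960.8163×86/86 = 11960.8163 rpm, dir flips to −; running = −11960.8163
Stage 4 [21T→53T]: ω = 11960.8163×21/53 = 4739.1914 rpm, dir flips to +; running = +4739.1914
Stage 5 [48T→61T]: ω = 4739.1914×48/61 = 3729.1998 rpm, dir flips to −; running = −3729.1998
Stage 6 [61T→39T]: ω = 3729.1998×61/39 = 5832.8509 rpm, dir flips to +; running = +5832.8509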